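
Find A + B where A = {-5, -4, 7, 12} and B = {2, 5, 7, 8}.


A + B = {a + b : a ∈ A, b ∈ B}.
Enumerate all |A|·|B| = 4·4 = 16 pairs (a, b) and collect distinct sums.
a = -5: -5+2=-3, -5+5=0, -5+7=2, -5+8=3
a = -4: -4+2=-2, -4+5=1, -4+7=3, -4+8=4
a = 7: 7+2=9, 7+5=12, 7+7=14, 7+8=15
a = 12: 12+2=14, 12+5=17, 12+7=19, 12+8=20
Collecting distinct sums: A + B = {-3, -2, 0, 1, 2, 3, 4, 9, 12, 14, 15, 17, 19, 20}
|A + B| = 14

A + B = {-3, -2, 0, 1, 2, 3, 4, 9, 12, 14, 15, 17, 19, 20}


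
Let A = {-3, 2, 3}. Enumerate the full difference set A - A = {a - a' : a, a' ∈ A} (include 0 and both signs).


A - A = {a - a' : a, a' ∈ A}.
Compute a - a' for each ordered pair (a, a'):
a = -3: -3--3=0, -3-2=-5, -3-3=-6
a = 2: 2--3=5, 2-2=0, 2-3=-1
a = 3: 3--3=6, 3-2=1, 3-3=0
Collecting distinct values (and noting 0 appears from a-a):
A - A = {-6, -5, -1, 0, 1, 5, 6}
|A - A| = 7

A - A = {-6, -5, -1, 0, 1, 5, 6}


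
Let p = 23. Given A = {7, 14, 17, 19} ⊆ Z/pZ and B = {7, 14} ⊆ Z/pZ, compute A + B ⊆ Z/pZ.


Work in Z/23Z: reduce every sum a + b modulo 23.
Enumerate all 8 pairs:
a = 7: 7+7=14, 7+14=21
a = 14: 14+7=21, 14+14=5
a = 17: 17+7=1, 17+14=8
a = 19: 19+7=3, 19+14=10
Distinct residues collected: {1, 3, 5, 8, 10, 14, 21}
|A + B| = 7 (out of 23 total residues).

A + B = {1, 3, 5, 8, 10, 14, 21}


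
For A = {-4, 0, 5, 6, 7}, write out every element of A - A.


A - A = {a - a' : a, a' ∈ A}.
Compute a - a' for each ordered pair (a, a'):
a = -4: -4--4=0, -4-0=-4, -4-5=-9, -4-6=-10, -4-7=-11
a = 0: 0--4=4, 0-0=0, 0-5=-5, 0-6=-6, 0-7=-7
a = 5: 5--4=9, 5-0=5, 5-5=0, 5-6=-1, 5-7=-2
a = 6: 6--4=10, 6-0=6, 6-5=1, 6-6=0, 6-7=-1
a = 7: 7--4=11, 7-0=7, 7-5=2, 7-6=1, 7-7=0
Collecting distinct values (and noting 0 appears from a-a):
A - A = {-11, -10, -9, -7, -6, -5, -4, -2, -1, 0, 1, 2, 4, 5, 6, 7, 9, 10, 11}
|A - A| = 19

A - A = {-11, -10, -9, -7, -6, -5, -4, -2, -1, 0, 1, 2, 4, 5, 6, 7, 9, 10, 11}


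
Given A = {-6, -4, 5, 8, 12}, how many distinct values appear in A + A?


A + A = {a + a' : a, a' ∈ A}; |A| = 5.
General bounds: 2|A| - 1 ≤ |A + A| ≤ |A|(|A|+1)/2, i.e. 9 ≤ |A + A| ≤ 15.
Lower bound 2|A|-1 is attained iff A is an arithmetic progression.
Enumerate sums a + a' for a ≤ a' (symmetric, so this suffices):
a = -6: -6+-6=-12, -6+-4=-10, -6+5=-1, -6+8=2, -6+12=6
a = -4: -4+-4=-8, -4+5=1, -4+8=4, -4+12=8
a = 5: 5+5=10, 5+8=13, 5+12=17
a = 8: 8+8=16, 8+12=20
a = 12: 12+12=24
Distinct sums: {-12, -10, -8, -1, 1, 2, 4, 6, 8, 10, 13, 16, 17, 20, 24}
|A + A| = 15

|A + A| = 15


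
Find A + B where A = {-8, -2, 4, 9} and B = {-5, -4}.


A + B = {a + b : a ∈ A, b ∈ B}.
Enumerate all |A|·|B| = 4·2 = 8 pairs (a, b) and collect distinct sums.
a = -8: -8+-5=-13, -8+-4=-12
a = -2: -2+-5=-7, -2+-4=-6
a = 4: 4+-5=-1, 4+-4=0
a = 9: 9+-5=4, 9+-4=5
Collecting distinct sums: A + B = {-13, -12, -7, -6, -1, 0, 4, 5}
|A + B| = 8

A + B = {-13, -12, -7, -6, -1, 0, 4, 5}


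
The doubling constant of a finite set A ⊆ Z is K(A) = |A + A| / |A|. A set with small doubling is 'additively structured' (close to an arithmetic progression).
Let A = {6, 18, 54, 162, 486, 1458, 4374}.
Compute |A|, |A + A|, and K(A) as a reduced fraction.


|A| = 7.
Compute A + A by enumerating all 49 pairs.
A + A = {12, 24, 36, 60, 72, 108, 168, 180, 216, 324, 492, 504, 540, 648, 972, 1464, 1476, 1512, 1620, 1944, 2916, 4380, 4392, 4428, 4536, 4860, 5832, 8748}, so |A + A| = 28.
K = |A + A| / |A| = 28/7 = 4/1 ≈ 4.0000.
Reference: AP of size 7 gives K = 13/7 ≈ 1.8571; a fully generic set of size 7 gives K ≈ 4.0000.

|A| = 7, |A + A| = 28, K = 28/7 = 4/1.


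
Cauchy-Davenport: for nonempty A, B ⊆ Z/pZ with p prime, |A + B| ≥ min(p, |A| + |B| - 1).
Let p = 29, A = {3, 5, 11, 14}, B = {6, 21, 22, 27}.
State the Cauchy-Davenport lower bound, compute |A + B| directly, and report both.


Cauchy-Davenport: |A + B| ≥ min(p, |A| + |B| - 1) for A, B nonempty in Z/pZ.
|A| = 4, |B| = 4, p = 29.
CD lower bound = min(29, 4 + 4 - 1) = min(29, 7) = 7.
Compute A + B mod 29 directly:
a = 3: 3+6=9, 3+21=24, 3+22=25, 3+27=1
a = 5: 5+6=11, 5+21=26, 5+22=27, 5+27=3
a = 11: 11+6=17, 11+21=3, 11+22=4, 11+27=9
a = 14: 14+6=20, 14+21=6, 14+22=7, 14+27=12
A + B = {1, 3, 4, 6, 7, 9, 11, 12, 17, 20, 24, 25, 26, 27}, so |A + B| = 14.
Verify: 14 ≥ 7? Yes ✓.

CD lower bound = 7, actual |A + B| = 14.


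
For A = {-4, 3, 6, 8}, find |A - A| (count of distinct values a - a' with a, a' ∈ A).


A - A = {a - a' : a, a' ∈ A}; |A| = 4.
Bounds: 2|A|-1 ≤ |A - A| ≤ |A|² - |A| + 1, i.e. 7 ≤ |A - A| ≤ 13.
Note: 0 ∈ A - A always (from a - a). The set is symmetric: if d ∈ A - A then -d ∈ A - A.
Enumerate nonzero differences d = a - a' with a > a' (then include -d):
Positive differences: {2, 3, 5, 7, 10, 12}
Full difference set: {0} ∪ (positive diffs) ∪ (negative diffs).
|A - A| = 1 + 2·6 = 13 (matches direct enumeration: 13).

|A - A| = 13


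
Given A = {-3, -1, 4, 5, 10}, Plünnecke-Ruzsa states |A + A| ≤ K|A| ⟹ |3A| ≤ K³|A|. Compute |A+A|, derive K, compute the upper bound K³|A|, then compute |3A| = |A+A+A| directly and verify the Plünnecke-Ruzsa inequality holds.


|A| = 5.
Step 1: Compute A + A by enumerating all 25 pairs.
A + A = {-6, -4, -2, 1, 2, 3, 4, 7, 8, 9, 10, 14, 15, 20}, so |A + A| = 14.
Step 2: Doubling constant K = |A + A|/|A| = 14/5 = 14/5 ≈ 2.8000.
Step 3: Plünnecke-Ruzsa gives |3A| ≤ K³·|A| = (2.8000)³ · 5 ≈ 109.7600.
Step 4: Compute 3A = A + A + A directly by enumerating all triples (a,b,c) ∈ A³; |3A| = 28.
Step 5: Check 28 ≤ 109.7600? Yes ✓.

K = 14/5, Plünnecke-Ruzsa bound K³|A| ≈ 109.7600, |3A| = 28, inequality holds.


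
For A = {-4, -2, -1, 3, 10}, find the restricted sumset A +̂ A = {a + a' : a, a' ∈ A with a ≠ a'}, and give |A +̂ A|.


Restricted sumset: A +̂ A = {a + a' : a ∈ A, a' ∈ A, a ≠ a'}.
Equivalently, take A + A and drop any sum 2a that is achievable ONLY as a + a for a ∈ A (i.e. sums representable only with equal summands).
Enumerate pairs (a, a') with a < a' (symmetric, so each unordered pair gives one sum; this covers all a ≠ a'):
  -4 + -2 = -6
  -4 + -1 = -5
  -4 + 3 = -1
  -4 + 10 = 6
  -2 + -1 = -3
  -2 + 3 = 1
  -2 + 10 = 8
  -1 + 3 = 2
  -1 + 10 = 9
  3 + 10 = 13
Collected distinct sums: {-6, -5, -3, -1, 1, 2, 6, 8, 9, 13}
|A +̂ A| = 10
(Reference bound: |A +̂ A| ≥ 2|A| - 3 for |A| ≥ 2, with |A| = 5 giving ≥ 7.)

|A +̂ A| = 10


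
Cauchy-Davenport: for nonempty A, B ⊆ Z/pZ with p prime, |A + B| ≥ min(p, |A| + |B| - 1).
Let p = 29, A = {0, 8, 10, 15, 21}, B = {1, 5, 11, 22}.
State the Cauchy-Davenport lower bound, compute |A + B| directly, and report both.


Cauchy-Davenport: |A + B| ≥ min(p, |A| + |B| - 1) for A, B nonempty in Z/pZ.
|A| = 5, |B| = 4, p = 29.
CD lower bound = min(29, 5 + 4 - 1) = min(29, 8) = 8.
Compute A + B mod 29 directly:
a = 0: 0+1=1, 0+5=5, 0+11=11, 0+22=22
a = 8: 8+1=9, 8+5=13, 8+11=19, 8+22=1
a = 10: 10+1=11, 10+5=15, 10+11=21, 10+22=3
a = 15: 15+1=16, 15+5=20, 15+11=26, 15+22=8
a = 21: 21+1=22, 21+5=26, 21+11=3, 21+22=14
A + B = {1, 3, 5, 8, 9, 11, 13, 14, 15, 16, 19, 20, 21, 22, 26}, so |A + B| = 15.
Verify: 15 ≥ 8? Yes ✓.

CD lower bound = 8, actual |A + B| = 15.


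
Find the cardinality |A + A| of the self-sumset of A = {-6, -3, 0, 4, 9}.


A + A = {a + a' : a, a' ∈ A}; |A| = 5.
General bounds: 2|A| - 1 ≤ |A + A| ≤ |A|(|A|+1)/2, i.e. 9 ≤ |A + A| ≤ 15.
Lower bound 2|A|-1 is attained iff A is an arithmetic progression.
Enumerate sums a + a' for a ≤ a' (symmetric, so this suffices):
a = -6: -6+-6=-12, -6+-3=-9, -6+0=-6, -6+4=-2, -6+9=3
a = -3: -3+-3=-6, -3+0=-3, -3+4=1, -3+9=6
a = 0: 0+0=0, 0+4=4, 0+9=9
a = 4: 4+4=8, 4+9=13
a = 9: 9+9=18
Distinct sums: {-12, -9, -6, -3, -2, 0, 1, 3, 4, 6, 8, 9, 13, 18}
|A + A| = 14

|A + A| = 14


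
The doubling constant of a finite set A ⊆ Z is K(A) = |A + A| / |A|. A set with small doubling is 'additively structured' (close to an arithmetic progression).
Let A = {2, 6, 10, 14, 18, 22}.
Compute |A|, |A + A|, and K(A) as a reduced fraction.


|A| = 6.
Compute A + A by enumerating all 36 pairs.
A + A = {4, 8, 12, 16, 20, 24, 28, 32, 36, 40, 44}, so |A + A| = 11.
K = |A + A| / |A| = 11/6 (already in lowest terms) ≈ 1.8333.
Reference: AP of size 6 gives K = 11/6 ≈ 1.8333; a fully generic set of size 6 gives K ≈ 3.5000.

|A| = 6, |A + A| = 11, K = 11/6.


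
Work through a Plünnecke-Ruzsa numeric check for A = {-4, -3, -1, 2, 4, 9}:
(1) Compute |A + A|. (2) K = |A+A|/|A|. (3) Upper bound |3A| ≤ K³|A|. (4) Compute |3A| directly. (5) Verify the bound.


|A| = 6.
Step 1: Compute A + A by enumerating all 36 pairs.
A + A = {-8, -7, -6, -5, -4, -2, -1, 0, 1, 3, 4, 5, 6, 8, 11, 13, 18}, so |A + A| = 17.
Step 2: Doubling constant K = |A + A|/|A| = 17/6 = 17/6 ≈ 2.8333.
Step 3: Plünnecke-Ruzsa gives |3A| ≤ K³·|A| = (2.8333)³ · 6 ≈ 136.4722.
Step 4: Compute 3A = A + A + A directly by enumerating all triples (a,b,c) ∈ A³; |3A| = 31.
Step 5: Check 31 ≤ 136.4722? Yes ✓.

K = 17/6, Plünnecke-Ruzsa bound K³|A| ≈ 136.4722, |3A| = 31, inequality holds.


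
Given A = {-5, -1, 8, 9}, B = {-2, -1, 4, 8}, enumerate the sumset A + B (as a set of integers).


A + B = {a + b : a ∈ A, b ∈ B}.
Enumerate all |A|·|B| = 4·4 = 16 pairs (a, b) and collect distinct sums.
a = -5: -5+-2=-7, -5+-1=-6, -5+4=-1, -5+8=3
a = -1: -1+-2=-3, -1+-1=-2, -1+4=3, -1+8=7
a = 8: 8+-2=6, 8+-1=7, 8+4=12, 8+8=16
a = 9: 9+-2=7, 9+-1=8, 9+4=13, 9+8=17
Collecting distinct sums: A + B = {-7, -6, -3, -2, -1, 3, 6, 7, 8, 12, 13, 16, 17}
|A + B| = 13

A + B = {-7, -6, -3, -2, -1, 3, 6, 7, 8, 12, 13, 16, 17}


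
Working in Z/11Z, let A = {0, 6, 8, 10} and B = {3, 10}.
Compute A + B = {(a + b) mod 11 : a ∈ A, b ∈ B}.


Work in Z/11Z: reduce every sum a + b modulo 11.
Enumerate all 8 pairs:
a = 0: 0+3=3, 0+10=10
a = 6: 6+3=9, 6+10=5
a = 8: 8+3=0, 8+10=7
a = 10: 10+3=2, 10+10=9
Distinct residues collected: {0, 2, 3, 5, 7, 9, 10}
|A + B| = 7 (out of 11 total residues).

A + B = {0, 2, 3, 5, 7, 9, 10}


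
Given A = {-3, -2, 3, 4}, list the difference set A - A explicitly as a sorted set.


A - A = {a - a' : a, a' ∈ A}.
Compute a - a' for each ordered pair (a, a'):
a = -3: -3--3=0, -3--2=-1, -3-3=-6, -3-4=-7
a = -2: -2--3=1, -2--2=0, -2-3=-5, -2-4=-6
a = 3: 3--3=6, 3--2=5, 3-3=0, 3-4=-1
a = 4: 4--3=7, 4--2=6, 4-3=1, 4-4=0
Collecting distinct values (and noting 0 appears from a-a):
A - A = {-7, -6, -5, -1, 0, 1, 5, 6, 7}
|A - A| = 9

A - A = {-7, -6, -5, -1, 0, 1, 5, 6, 7}


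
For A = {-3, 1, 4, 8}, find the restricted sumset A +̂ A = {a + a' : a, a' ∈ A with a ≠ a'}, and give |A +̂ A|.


Restricted sumset: A +̂ A = {a + a' : a ∈ A, a' ∈ A, a ≠ a'}.
Equivalently, take A + A and drop any sum 2a that is achievable ONLY as a + a for a ∈ A (i.e. sums representable only with equal summands).
Enumerate pairs (a, a') with a < a' (symmetric, so each unordered pair gives one sum; this covers all a ≠ a'):
  -3 + 1 = -2
  -3 + 4 = 1
  -3 + 8 = 5
  1 + 4 = 5
  1 + 8 = 9
  4 + 8 = 12
Collected distinct sums: {-2, 1, 5, 9, 12}
|A +̂ A| = 5
(Reference bound: |A +̂ A| ≥ 2|A| - 3 for |A| ≥ 2, with |A| = 4 giving ≥ 5.)

|A +̂ A| = 5


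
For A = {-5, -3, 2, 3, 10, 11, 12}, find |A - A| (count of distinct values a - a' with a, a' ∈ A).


A - A = {a - a' : a, a' ∈ A}; |A| = 7.
Bounds: 2|A|-1 ≤ |A - A| ≤ |A|² - |A| + 1, i.e. 13 ≤ |A - A| ≤ 43.
Note: 0 ∈ A - A always (from a - a). The set is symmetric: if d ∈ A - A then -d ∈ A - A.
Enumerate nonzero differences d = a - a' with a > a' (then include -d):
Positive differences: {1, 2, 5, 6, 7, 8, 9, 10, 13, 14, 15, 16, 17}
Full difference set: {0} ∪ (positive diffs) ∪ (negative diffs).
|A - A| = 1 + 2·13 = 27 (matches direct enumeration: 27).

|A - A| = 27


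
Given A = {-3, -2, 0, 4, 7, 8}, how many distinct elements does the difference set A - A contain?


A - A = {a - a' : a, a' ∈ A}; |A| = 6.
Bounds: 2|A|-1 ≤ |A - A| ≤ |A|² - |A| + 1, i.e. 11 ≤ |A - A| ≤ 31.
Note: 0 ∈ A - A always (from a - a). The set is symmetric: if d ∈ A - A then -d ∈ A - A.
Enumerate nonzero differences d = a - a' with a > a' (then include -d):
Positive differences: {1, 2, 3, 4, 6, 7, 8, 9, 10, 11}
Full difference set: {0} ∪ (positive diffs) ∪ (negative diffs).
|A - A| = 1 + 2·10 = 21 (matches direct enumeration: 21).

|A - A| = 21


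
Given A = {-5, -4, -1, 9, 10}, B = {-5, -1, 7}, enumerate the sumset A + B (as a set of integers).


A + B = {a + b : a ∈ A, b ∈ B}.
Enumerate all |A|·|B| = 5·3 = 15 pairs (a, b) and collect distinct sums.
a = -5: -5+-5=-10, -5+-1=-6, -5+7=2
a = -4: -4+-5=-9, -4+-1=-5, -4+7=3
a = -1: -1+-5=-6, -1+-1=-2, -1+7=6
a = 9: 9+-5=4, 9+-1=8, 9+7=16
a = 10: 10+-5=5, 10+-1=9, 10+7=17
Collecting distinct sums: A + B = {-10, -9, -6, -5, -2, 2, 3, 4, 5, 6, 8, 9, 16, 17}
|A + B| = 14

A + B = {-10, -9, -6, -5, -2, 2, 3, 4, 5, 6, 8, 9, 16, 17}


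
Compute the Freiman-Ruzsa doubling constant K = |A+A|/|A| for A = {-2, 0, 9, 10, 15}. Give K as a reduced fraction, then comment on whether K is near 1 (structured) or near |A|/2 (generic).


|A| = 5.
Compute A + A by enumerating all 25 pairs.
A + A = {-4, -2, 0, 7, 8, 9, 10, 13, 15, 18, 19, 20, 24, 25, 30}, so |A + A| = 15.
K = |A + A| / |A| = 15/5 = 3/1 ≈ 3.0000.
Reference: AP of size 5 gives K = 9/5 ≈ 1.8000; a fully generic set of size 5 gives K ≈ 3.0000.

|A| = 5, |A + A| = 15, K = 15/5 = 3/1.


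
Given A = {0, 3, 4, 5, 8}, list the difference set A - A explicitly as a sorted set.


A - A = {a - a' : a, a' ∈ A}.
Compute a - a' for each ordered pair (a, a'):
a = 0: 0-0=0, 0-3=-3, 0-4=-4, 0-5=-5, 0-8=-8
a = 3: 3-0=3, 3-3=0, 3-4=-1, 3-5=-2, 3-8=-5
a = 4: 4-0=4, 4-3=1, 4-4=0, 4-5=-1, 4-8=-4
a = 5: 5-0=5, 5-3=2, 5-4=1, 5-5=0, 5-8=-3
a = 8: 8-0=8, 8-3=5, 8-4=4, 8-5=3, 8-8=0
Collecting distinct values (and noting 0 appears from a-a):
A - A = {-8, -5, -4, -3, -2, -1, 0, 1, 2, 3, 4, 5, 8}
|A - A| = 13

A - A = {-8, -5, -4, -3, -2, -1, 0, 1, 2, 3, 4, 5, 8}


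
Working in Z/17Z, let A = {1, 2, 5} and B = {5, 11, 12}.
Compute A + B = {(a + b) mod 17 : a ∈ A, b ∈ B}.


Work in Z/17Z: reduce every sum a + b modulo 17.
Enumerate all 9 pairs:
a = 1: 1+5=6, 1+11=12, 1+12=13
a = 2: 2+5=7, 2+11=13, 2+12=14
a = 5: 5+5=10, 5+11=16, 5+12=0
Distinct residues collected: {0, 6, 7, 10, 12, 13, 14, 16}
|A + B| = 8 (out of 17 total residues).

A + B = {0, 6, 7, 10, 12, 13, 14, 16}


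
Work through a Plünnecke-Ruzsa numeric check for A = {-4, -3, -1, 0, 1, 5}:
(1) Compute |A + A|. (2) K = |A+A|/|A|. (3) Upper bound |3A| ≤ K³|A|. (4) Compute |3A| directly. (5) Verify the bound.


|A| = 6.
Step 1: Compute A + A by enumerating all 36 pairs.
A + A = {-8, -7, -6, -5, -4, -3, -2, -1, 0, 1, 2, 4, 5, 6, 10}, so |A + A| = 15.
Step 2: Doubling constant K = |A + A|/|A| = 15/6 = 15/6 ≈ 2.5000.
Step 3: Plünnecke-Ruzsa gives |3A| ≤ K³·|A| = (2.5000)³ · 6 ≈ 93.7500.
Step 4: Compute 3A = A + A + A directly by enumerating all triples (a,b,c) ∈ A³; |3A| = 24.
Step 5: Check 24 ≤ 93.7500? Yes ✓.

K = 15/6, Plünnecke-Ruzsa bound K³|A| ≈ 93.7500, |3A| = 24, inequality holds.


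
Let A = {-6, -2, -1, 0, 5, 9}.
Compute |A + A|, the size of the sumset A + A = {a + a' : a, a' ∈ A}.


A + A = {a + a' : a, a' ∈ A}; |A| = 6.
General bounds: 2|A| - 1 ≤ |A + A| ≤ |A|(|A|+1)/2, i.e. 11 ≤ |A + A| ≤ 21.
Lower bound 2|A|-1 is attained iff A is an arithmetic progression.
Enumerate sums a + a' for a ≤ a' (symmetric, so this suffices):
a = -6: -6+-6=-12, -6+-2=-8, -6+-1=-7, -6+0=-6, -6+5=-1, -6+9=3
a = -2: -2+-2=-4, -2+-1=-3, -2+0=-2, -2+5=3, -2+9=7
a = -1: -1+-1=-2, -1+0=-1, -1+5=4, -1+9=8
a = 0: 0+0=0, 0+5=5, 0+9=9
a = 5: 5+5=10, 5+9=14
a = 9: 9+9=18
Distinct sums: {-12, -8, -7, -6, -4, -3, -2, -1, 0, 3, 4, 5, 7, 8, 9, 10, 14, 18}
|A + A| = 18

|A + A| = 18


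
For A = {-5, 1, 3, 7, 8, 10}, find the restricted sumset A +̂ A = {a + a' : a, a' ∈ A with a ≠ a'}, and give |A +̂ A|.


Restricted sumset: A +̂ A = {a + a' : a ∈ A, a' ∈ A, a ≠ a'}.
Equivalently, take A + A and drop any sum 2a that is achievable ONLY as a + a for a ∈ A (i.e. sums representable only with equal summands).
Enumerate pairs (a, a') with a < a' (symmetric, so each unordered pair gives one sum; this covers all a ≠ a'):
  -5 + 1 = -4
  -5 + 3 = -2
  -5 + 7 = 2
  -5 + 8 = 3
  -5 + 10 = 5
  1 + 3 = 4
  1 + 7 = 8
  1 + 8 = 9
  1 + 10 = 11
  3 + 7 = 10
  3 + 8 = 11
  3 + 10 = 13
  7 + 8 = 15
  7 + 10 = 17
  8 + 10 = 18
Collected distinct sums: {-4, -2, 2, 3, 4, 5, 8, 9, 10, 11, 13, 15, 17, 18}
|A +̂ A| = 14
(Reference bound: |A +̂ A| ≥ 2|A| - 3 for |A| ≥ 2, with |A| = 6 giving ≥ 9.)

|A +̂ A| = 14


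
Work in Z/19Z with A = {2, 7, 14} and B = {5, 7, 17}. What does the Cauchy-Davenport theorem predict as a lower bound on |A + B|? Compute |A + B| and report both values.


Cauchy-Davenport: |A + B| ≥ min(p, |A| + |B| - 1) for A, B nonempty in Z/pZ.
|A| = 3, |B| = 3, p = 19.
CD lower bound = min(19, 3 + 3 - 1) = min(19, 5) = 5.
Compute A + B mod 19 directly:
a = 2: 2+5=7, 2+7=9, 2+17=0
a = 7: 7+5=12, 7+7=14, 7+17=5
a = 14: 14+5=0, 14+7=2, 14+17=12
A + B = {0, 2, 5, 7, 9, 12, 14}, so |A + B| = 7.
Verify: 7 ≥ 5? Yes ✓.

CD lower bound = 5, actual |A + B| = 7.


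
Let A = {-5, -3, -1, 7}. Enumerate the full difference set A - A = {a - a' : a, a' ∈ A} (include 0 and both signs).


A - A = {a - a' : a, a' ∈ A}.
Compute a - a' for each ordered pair (a, a'):
a = -5: -5--5=0, -5--3=-2, -5--1=-4, -5-7=-12
a = -3: -3--5=2, -3--3=0, -3--1=-2, -3-7=-10
a = -1: -1--5=4, -1--3=2, -1--1=0, -1-7=-8
a = 7: 7--5=12, 7--3=10, 7--1=8, 7-7=0
Collecting distinct values (and noting 0 appears from a-a):
A - A = {-12, -10, -8, -4, -2, 0, 2, 4, 8, 10, 12}
|A - A| = 11

A - A = {-12, -10, -8, -4, -2, 0, 2, 4, 8, 10, 12}


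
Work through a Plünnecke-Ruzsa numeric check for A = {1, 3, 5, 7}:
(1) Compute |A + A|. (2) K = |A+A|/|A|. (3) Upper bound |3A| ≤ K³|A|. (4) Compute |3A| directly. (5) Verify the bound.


|A| = 4.
Step 1: Compute A + A by enumerating all 16 pairs.
A + A = {2, 4, 6, 8, 10, 12, 14}, so |A + A| = 7.
Step 2: Doubling constant K = |A + A|/|A| = 7/4 = 7/4 ≈ 1.7500.
Step 3: Plünnecke-Ruzsa gives |3A| ≤ K³·|A| = (1.7500)³ · 4 ≈ 21.4375.
Step 4: Compute 3A = A + A + A directly by enumerating all triples (a,b,c) ∈ A³; |3A| = 10.
Step 5: Check 10 ≤ 21.4375? Yes ✓.

K = 7/4, Plünnecke-Ruzsa bound K³|A| ≈ 21.4375, |3A| = 10, inequality holds.


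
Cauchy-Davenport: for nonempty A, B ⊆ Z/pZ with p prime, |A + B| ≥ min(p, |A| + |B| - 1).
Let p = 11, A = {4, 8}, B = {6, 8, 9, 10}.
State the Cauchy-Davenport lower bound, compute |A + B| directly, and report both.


Cauchy-Davenport: |A + B| ≥ min(p, |A| + |B| - 1) for A, B nonempty in Z/pZ.
|A| = 2, |B| = 4, p = 11.
CD lower bound = min(11, 2 + 4 - 1) = min(11, 5) = 5.
Compute A + B mod 11 directly:
a = 4: 4+6=10, 4+8=1, 4+9=2, 4+10=3
a = 8: 8+6=3, 8+8=5, 8+9=6, 8+10=7
A + B = {1, 2, 3, 5, 6, 7, 10}, so |A + B| = 7.
Verify: 7 ≥ 5? Yes ✓.

CD lower bound = 5, actual |A + B| = 7.


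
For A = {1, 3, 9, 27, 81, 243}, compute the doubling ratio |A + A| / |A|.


|A| = 6.
Compute A + A by enumerating all 36 pairs.
A + A = {2, 4, 6, 10, 12, 18, 28, 30, 36, 54, 82, 84, 90, 108, 162, 244, 246, 252, 270, 324, 486}, so |A + A| = 21.
K = |A + A| / |A| = 21/6 = 7/2 ≈ 3.5000.
Reference: AP of size 6 gives K = 11/6 ≈ 1.8333; a fully generic set of size 6 gives K ≈ 3.5000.

|A| = 6, |A + A| = 21, K = 21/6 = 7/2.


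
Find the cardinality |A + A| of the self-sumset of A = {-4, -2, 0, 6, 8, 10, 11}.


A + A = {a + a' : a, a' ∈ A}; |A| = 7.
General bounds: 2|A| - 1 ≤ |A + A| ≤ |A|(|A|+1)/2, i.e. 13 ≤ |A + A| ≤ 28.
Lower bound 2|A|-1 is attained iff A is an arithmetic progression.
Enumerate sums a + a' for a ≤ a' (symmetric, so this suffices):
a = -4: -4+-4=-8, -4+-2=-6, -4+0=-4, -4+6=2, -4+8=4, -4+10=6, -4+11=7
a = -2: -2+-2=-4, -2+0=-2, -2+6=4, -2+8=6, -2+10=8, -2+11=9
a = 0: 0+0=0, 0+6=6, 0+8=8, 0+10=10, 0+11=11
a = 6: 6+6=12, 6+8=14, 6+10=16, 6+11=17
a = 8: 8+8=16, 8+10=18, 8+11=19
a = 10: 10+10=20, 10+11=21
a = 11: 11+11=22
Distinct sums: {-8, -6, -4, -2, 0, 2, 4, 6, 7, 8, 9, 10, 11, 12, 14, 16, 17, 18, 19, 20, 21, 22}
|A + A| = 22

|A + A| = 22


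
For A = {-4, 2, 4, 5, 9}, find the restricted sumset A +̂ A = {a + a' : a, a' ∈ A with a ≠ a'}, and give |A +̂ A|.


Restricted sumset: A +̂ A = {a + a' : a ∈ A, a' ∈ A, a ≠ a'}.
Equivalently, take A + A and drop any sum 2a that is achievable ONLY as a + a for a ∈ A (i.e. sums representable only with equal summands).
Enumerate pairs (a, a') with a < a' (symmetric, so each unordered pair gives one sum; this covers all a ≠ a'):
  -4 + 2 = -2
  -4 + 4 = 0
  -4 + 5 = 1
  -4 + 9 = 5
  2 + 4 = 6
  2 + 5 = 7
  2 + 9 = 11
  4 + 5 = 9
  4 + 9 = 13
  5 + 9 = 14
Collected distinct sums: {-2, 0, 1, 5, 6, 7, 9, 11, 13, 14}
|A +̂ A| = 10
(Reference bound: |A +̂ A| ≥ 2|A| - 3 for |A| ≥ 2, with |A| = 5 giving ≥ 7.)

|A +̂ A| = 10


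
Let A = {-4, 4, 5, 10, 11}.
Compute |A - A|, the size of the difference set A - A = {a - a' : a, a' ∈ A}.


A - A = {a - a' : a, a' ∈ A}; |A| = 5.
Bounds: 2|A|-1 ≤ |A - A| ≤ |A|² - |A| + 1, i.e. 9 ≤ |A - A| ≤ 21.
Note: 0 ∈ A - A always (from a - a). The set is symmetric: if d ∈ A - A then -d ∈ A - A.
Enumerate nonzero differences d = a - a' with a > a' (then include -d):
Positive differences: {1, 5, 6, 7, 8, 9, 14, 15}
Full difference set: {0} ∪ (positive diffs) ∪ (negative diffs).
|A - A| = 1 + 2·8 = 17 (matches direct enumeration: 17).

|A - A| = 17


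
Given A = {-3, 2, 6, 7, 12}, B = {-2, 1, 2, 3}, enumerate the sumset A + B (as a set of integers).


A + B = {a + b : a ∈ A, b ∈ B}.
Enumerate all |A|·|B| = 5·4 = 20 pairs (a, b) and collect distinct sums.
a = -3: -3+-2=-5, -3+1=-2, -3+2=-1, -3+3=0
a = 2: 2+-2=0, 2+1=3, 2+2=4, 2+3=5
a = 6: 6+-2=4, 6+1=7, 6+2=8, 6+3=9
a = 7: 7+-2=5, 7+1=8, 7+2=9, 7+3=10
a = 12: 12+-2=10, 12+1=13, 12+2=14, 12+3=15
Collecting distinct sums: A + B = {-5, -2, -1, 0, 3, 4, 5, 7, 8, 9, 10, 13, 14, 15}
|A + B| = 14

A + B = {-5, -2, -1, 0, 3, 4, 5, 7, 8, 9, 10, 13, 14, 15}


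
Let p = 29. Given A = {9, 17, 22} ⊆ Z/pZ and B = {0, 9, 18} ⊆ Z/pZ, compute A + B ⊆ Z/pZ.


Work in Z/29Z: reduce every sum a + b modulo 29.
Enumerate all 9 pairs:
a = 9: 9+0=9, 9+9=18, 9+18=27
a = 17: 17+0=17, 17+9=26, 17+18=6
a = 22: 22+0=22, 22+9=2, 22+18=11
Distinct residues collected: {2, 6, 9, 11, 17, 18, 22, 26, 27}
|A + B| = 9 (out of 29 total residues).

A + B = {2, 6, 9, 11, 17, 18, 22, 26, 27}


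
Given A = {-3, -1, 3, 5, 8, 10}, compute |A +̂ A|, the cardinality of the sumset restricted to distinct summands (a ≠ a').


Restricted sumset: A +̂ A = {a + a' : a ∈ A, a' ∈ A, a ≠ a'}.
Equivalently, take A + A and drop any sum 2a that is achievable ONLY as a + a for a ∈ A (i.e. sums representable only with equal summands).
Enumerate pairs (a, a') with a < a' (symmetric, so each unordered pair gives one sum; this covers all a ≠ a'):
  -3 + -1 = -4
  -3 + 3 = 0
  -3 + 5 = 2
  -3 + 8 = 5
  -3 + 10 = 7
  -1 + 3 = 2
  -1 + 5 = 4
  -1 + 8 = 7
  -1 + 10 = 9
  3 + 5 = 8
  3 + 8 = 11
  3 + 10 = 13
  5 + 8 = 13
  5 + 10 = 15
  8 + 10 = 18
Collected distinct sums: {-4, 0, 2, 4, 5, 7, 8, 9, 11, 13, 15, 18}
|A +̂ A| = 12
(Reference bound: |A +̂ A| ≥ 2|A| - 3 for |A| ≥ 2, with |A| = 6 giving ≥ 9.)

|A +̂ A| = 12


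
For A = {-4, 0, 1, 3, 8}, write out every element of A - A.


A - A = {a - a' : a, a' ∈ A}.
Compute a - a' for each ordered pair (a, a'):
a = -4: -4--4=0, -4-0=-4, -4-1=-5, -4-3=-7, -4-8=-12
a = 0: 0--4=4, 0-0=0, 0-1=-1, 0-3=-3, 0-8=-8
a = 1: 1--4=5, 1-0=1, 1-1=0, 1-3=-2, 1-8=-7
a = 3: 3--4=7, 3-0=3, 3-1=2, 3-3=0, 3-8=-5
a = 8: 8--4=12, 8-0=8, 8-1=7, 8-3=5, 8-8=0
Collecting distinct values (and noting 0 appears from a-a):
A - A = {-12, -8, -7, -5, -4, -3, -2, -1, 0, 1, 2, 3, 4, 5, 7, 8, 12}
|A - A| = 17

A - A = {-12, -8, -7, -5, -4, -3, -2, -1, 0, 1, 2, 3, 4, 5, 7, 8, 12}


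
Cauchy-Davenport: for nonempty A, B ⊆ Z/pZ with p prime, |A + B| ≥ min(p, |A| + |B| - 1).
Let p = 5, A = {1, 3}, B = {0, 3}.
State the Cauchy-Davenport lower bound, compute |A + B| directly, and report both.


Cauchy-Davenport: |A + B| ≥ min(p, |A| + |B| - 1) for A, B nonempty in Z/pZ.
|A| = 2, |B| = 2, p = 5.
CD lower bound = min(5, 2 + 2 - 1) = min(5, 3) = 3.
Compute A + B mod 5 directly:
a = 1: 1+0=1, 1+3=4
a = 3: 3+0=3, 3+3=1
A + B = {1, 3, 4}, so |A + B| = 3.
Verify: 3 ≥ 3? Yes ✓.

CD lower bound = 3, actual |A + B| = 3.


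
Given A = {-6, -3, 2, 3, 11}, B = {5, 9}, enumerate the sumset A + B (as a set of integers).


A + B = {a + b : a ∈ A, b ∈ B}.
Enumerate all |A|·|B| = 5·2 = 10 pairs (a, b) and collect distinct sums.
a = -6: -6+5=-1, -6+9=3
a = -3: -3+5=2, -3+9=6
a = 2: 2+5=7, 2+9=11
a = 3: 3+5=8, 3+9=12
a = 11: 11+5=16, 11+9=20
Collecting distinct sums: A + B = {-1, 2, 3, 6, 7, 8, 11, 12, 16, 20}
|A + B| = 10

A + B = {-1, 2, 3, 6, 7, 8, 11, 12, 16, 20}


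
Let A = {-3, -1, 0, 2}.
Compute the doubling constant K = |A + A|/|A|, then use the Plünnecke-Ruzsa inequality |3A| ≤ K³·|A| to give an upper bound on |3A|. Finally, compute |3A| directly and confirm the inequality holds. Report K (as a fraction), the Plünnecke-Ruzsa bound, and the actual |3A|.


|A| = 4.
Step 1: Compute A + A by enumerating all 16 pairs.
A + A = {-6, -4, -3, -2, -1, 0, 1, 2, 4}, so |A + A| = 9.
Step 2: Doubling constant K = |A + A|/|A| = 9/4 = 9/4 ≈ 2.2500.
Step 3: Plünnecke-Ruzsa gives |3A| ≤ K³·|A| = (2.2500)³ · 4 ≈ 45.5625.
Step 4: Compute 3A = A + A + A directly by enumerating all triples (a,b,c) ∈ A³; |3A| = 14.
Step 5: Check 14 ≤ 45.5625? Yes ✓.

K = 9/4, Plünnecke-Ruzsa bound K³|A| ≈ 45.5625, |3A| = 14, inequality holds.


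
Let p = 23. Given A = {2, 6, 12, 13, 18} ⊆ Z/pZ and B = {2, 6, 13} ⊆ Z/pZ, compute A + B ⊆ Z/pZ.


Work in Z/23Z: reduce every sum a + b modulo 23.
Enumerate all 15 pairs:
a = 2: 2+2=4, 2+6=8, 2+13=15
a = 6: 6+2=8, 6+6=12, 6+13=19
a = 12: 12+2=14, 12+6=18, 12+13=2
a = 13: 13+2=15, 13+6=19, 13+13=3
a = 18: 18+2=20, 18+6=1, 18+13=8
Distinct residues collected: {1, 2, 3, 4, 8, 12, 14, 15, 18, 19, 20}
|A + B| = 11 (out of 23 total residues).

A + B = {1, 2, 3, 4, 8, 12, 14, 15, 18, 19, 20}


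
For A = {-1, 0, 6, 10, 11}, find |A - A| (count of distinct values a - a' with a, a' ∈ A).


A - A = {a - a' : a, a' ∈ A}; |A| = 5.
Bounds: 2|A|-1 ≤ |A - A| ≤ |A|² - |A| + 1, i.e. 9 ≤ |A - A| ≤ 21.
Note: 0 ∈ A - A always (from a - a). The set is symmetric: if d ∈ A - A then -d ∈ A - A.
Enumerate nonzero differences d = a - a' with a > a' (then include -d):
Positive differences: {1, 4, 5, 6, 7, 10, 11, 12}
Full difference set: {0} ∪ (positive diffs) ∪ (negative diffs).
|A - A| = 1 + 2·8 = 17 (matches direct enumeration: 17).

|A - A| = 17


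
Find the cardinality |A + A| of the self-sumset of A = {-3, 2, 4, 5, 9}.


A + A = {a + a' : a, a' ∈ A}; |A| = 5.
General bounds: 2|A| - 1 ≤ |A + A| ≤ |A|(|A|+1)/2, i.e. 9 ≤ |A + A| ≤ 15.
Lower bound 2|A|-1 is attained iff A is an arithmetic progression.
Enumerate sums a + a' for a ≤ a' (symmetric, so this suffices):
a = -3: -3+-3=-6, -3+2=-1, -3+4=1, -3+5=2, -3+9=6
a = 2: 2+2=4, 2+4=6, 2+5=7, 2+9=11
a = 4: 4+4=8, 4+5=9, 4+9=13
a = 5: 5+5=10, 5+9=14
a = 9: 9+9=18
Distinct sums: {-6, -1, 1, 2, 4, 6, 7, 8, 9, 10, 11, 13, 14, 18}
|A + A| = 14

|A + A| = 14


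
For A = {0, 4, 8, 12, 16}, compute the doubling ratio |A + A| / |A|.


|A| = 5.
Compute A + A by enumerating all 25 pairs.
A + A = {0, 4, 8, 12, 16, 20, 24, 28, 32}, so |A + A| = 9.
K = |A + A| / |A| = 9/5 (already in lowest terms) ≈ 1.8000.
Reference: AP of size 5 gives K = 9/5 ≈ 1.8000; a fully generic set of size 5 gives K ≈ 3.0000.

|A| = 5, |A + A| = 9, K = 9/5.


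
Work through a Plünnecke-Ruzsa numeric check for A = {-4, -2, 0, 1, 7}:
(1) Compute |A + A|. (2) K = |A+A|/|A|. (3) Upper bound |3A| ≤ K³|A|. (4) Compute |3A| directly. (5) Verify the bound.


|A| = 5.
Step 1: Compute A + A by enumerating all 25 pairs.
A + A = {-8, -6, -4, -3, -2, -1, 0, 1, 2, 3, 5, 7, 8, 14}, so |A + A| = 14.
Step 2: Doubling constant K = |A + A|/|A| = 14/5 = 14/5 ≈ 2.8000.
Step 3: Plünnecke-Ruzsa gives |3A| ≤ K³·|A| = (2.8000)³ · 5 ≈ 109.7600.
Step 4: Compute 3A = A + A + A directly by enumerating all triples (a,b,c) ∈ A³; |3A| = 25.
Step 5: Check 25 ≤ 109.7600? Yes ✓.

K = 14/5, Plünnecke-Ruzsa bound K³|A| ≈ 109.7600, |3A| = 25, inequality holds.


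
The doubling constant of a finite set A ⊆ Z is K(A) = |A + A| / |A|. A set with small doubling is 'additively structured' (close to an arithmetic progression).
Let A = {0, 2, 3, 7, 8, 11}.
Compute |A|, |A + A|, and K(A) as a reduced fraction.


|A| = 6.
Compute A + A by enumerating all 36 pairs.
A + A = {0, 2, 3, 4, 5, 6, 7, 8, 9, 10, 11, 13, 14, 15, 16, 18, 19, 22}, so |A + A| = 18.
K = |A + A| / |A| = 18/6 = 3/1 ≈ 3.0000.
Reference: AP of size 6 gives K = 11/6 ≈ 1.8333; a fully generic set of size 6 gives K ≈ 3.5000.

|A| = 6, |A + A| = 18, K = 18/6 = 3/1.


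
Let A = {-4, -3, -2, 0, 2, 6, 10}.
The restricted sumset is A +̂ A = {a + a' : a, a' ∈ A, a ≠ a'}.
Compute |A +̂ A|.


Restricted sumset: A +̂ A = {a + a' : a ∈ A, a' ∈ A, a ≠ a'}.
Equivalently, take A + A and drop any sum 2a that is achievable ONLY as a + a for a ∈ A (i.e. sums representable only with equal summands).
Enumerate pairs (a, a') with a < a' (symmetric, so each unordered pair gives one sum; this covers all a ≠ a'):
  -4 + -3 = -7
  -4 + -2 = -6
  -4 + 0 = -4
  -4 + 2 = -2
  -4 + 6 = 2
  -4 + 10 = 6
  -3 + -2 = -5
  -3 + 0 = -3
  -3 + 2 = -1
  -3 + 6 = 3
  -3 + 10 = 7
  -2 + 0 = -2
  -2 + 2 = 0
  -2 + 6 = 4
  -2 + 10 = 8
  0 + 2 = 2
  0 + 6 = 6
  0 + 10 = 10
  2 + 6 = 8
  2 + 10 = 12
  6 + 10 = 16
Collected distinct sums: {-7, -6, -5, -4, -3, -2, -1, 0, 2, 3, 4, 6, 7, 8, 10, 12, 16}
|A +̂ A| = 17
(Reference bound: |A +̂ A| ≥ 2|A| - 3 for |A| ≥ 2, with |A| = 7 giving ≥ 11.)

|A +̂ A| = 17


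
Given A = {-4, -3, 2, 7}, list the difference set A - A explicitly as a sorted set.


A - A = {a - a' : a, a' ∈ A}.
Compute a - a' for each ordered pair (a, a'):
a = -4: -4--4=0, -4--3=-1, -4-2=-6, -4-7=-11
a = -3: -3--4=1, -3--3=0, -3-2=-5, -3-7=-10
a = 2: 2--4=6, 2--3=5, 2-2=0, 2-7=-5
a = 7: 7--4=11, 7--3=10, 7-2=5, 7-7=0
Collecting distinct values (and noting 0 appears from a-a):
A - A = {-11, -10, -6, -5, -1, 0, 1, 5, 6, 10, 11}
|A - A| = 11

A - A = {-11, -10, -6, -5, -1, 0, 1, 5, 6, 10, 11}


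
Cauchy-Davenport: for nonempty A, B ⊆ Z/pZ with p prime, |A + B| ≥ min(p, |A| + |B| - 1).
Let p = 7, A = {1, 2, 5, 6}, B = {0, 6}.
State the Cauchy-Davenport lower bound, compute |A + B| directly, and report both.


Cauchy-Davenport: |A + B| ≥ min(p, |A| + |B| - 1) for A, B nonempty in Z/pZ.
|A| = 4, |B| = 2, p = 7.
CD lower bound = min(7, 4 + 2 - 1) = min(7, 5) = 5.
Compute A + B mod 7 directly:
a = 1: 1+0=1, 1+6=0
a = 2: 2+0=2, 2+6=1
a = 5: 5+0=5, 5+6=4
a = 6: 6+0=6, 6+6=5
A + B = {0, 1, 2, 4, 5, 6}, so |A + B| = 6.
Verify: 6 ≥ 5? Yes ✓.

CD lower bound = 5, actual |A + B| = 6.


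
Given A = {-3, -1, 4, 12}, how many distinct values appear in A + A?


A + A = {a + a' : a, a' ∈ A}; |A| = 4.
General bounds: 2|A| - 1 ≤ |A + A| ≤ |A|(|A|+1)/2, i.e. 7 ≤ |A + A| ≤ 10.
Lower bound 2|A|-1 is attained iff A is an arithmetic progression.
Enumerate sums a + a' for a ≤ a' (symmetric, so this suffices):
a = -3: -3+-3=-6, -3+-1=-4, -3+4=1, -3+12=9
a = -1: -1+-1=-2, -1+4=3, -1+12=11
a = 4: 4+4=8, 4+12=16
a = 12: 12+12=24
Distinct sums: {-6, -4, -2, 1, 3, 8, 9, 11, 16, 24}
|A + A| = 10

|A + A| = 10


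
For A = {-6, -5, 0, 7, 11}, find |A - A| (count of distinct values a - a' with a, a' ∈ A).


A - A = {a - a' : a, a' ∈ A}; |A| = 5.
Bounds: 2|A|-1 ≤ |A - A| ≤ |A|² - |A| + 1, i.e. 9 ≤ |A - A| ≤ 21.
Note: 0 ∈ A - A always (from a - a). The set is symmetric: if d ∈ A - A then -d ∈ A - A.
Enumerate nonzero differences d = a - a' with a > a' (then include -d):
Positive differences: {1, 4, 5, 6, 7, 11, 12, 13, 16, 17}
Full difference set: {0} ∪ (positive diffs) ∪ (negative diffs).
|A - A| = 1 + 2·10 = 21 (matches direct enumeration: 21).

|A - A| = 21


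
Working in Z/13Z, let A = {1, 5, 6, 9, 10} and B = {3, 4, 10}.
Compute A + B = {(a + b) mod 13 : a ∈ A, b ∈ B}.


Work in Z/13Z: reduce every sum a + b modulo 13.
Enumerate all 15 pairs:
a = 1: 1+3=4, 1+4=5, 1+10=11
a = 5: 5+3=8, 5+4=9, 5+10=2
a = 6: 6+3=9, 6+4=10, 6+10=3
a = 9: 9+3=12, 9+4=0, 9+10=6
a = 10: 10+3=0, 10+4=1, 10+10=7
Distinct residues collected: {0, 1, 2, 3, 4, 5, 6, 7, 8, 9, 10, 11, 12}
|A + B| = 13 (out of 13 total residues).

A + B = {0, 1, 2, 3, 4, 5, 6, 7, 8, 9, 10, 11, 12}


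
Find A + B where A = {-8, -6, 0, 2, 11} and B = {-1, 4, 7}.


A + B = {a + b : a ∈ A, b ∈ B}.
Enumerate all |A|·|B| = 5·3 = 15 pairs (a, b) and collect distinct sums.
a = -8: -8+-1=-9, -8+4=-4, -8+7=-1
a = -6: -6+-1=-7, -6+4=-2, -6+7=1
a = 0: 0+-1=-1, 0+4=4, 0+7=7
a = 2: 2+-1=1, 2+4=6, 2+7=9
a = 11: 11+-1=10, 11+4=15, 11+7=18
Collecting distinct sums: A + B = {-9, -7, -4, -2, -1, 1, 4, 6, 7, 9, 10, 15, 18}
|A + B| = 13

A + B = {-9, -7, -4, -2, -1, 1, 4, 6, 7, 9, 10, 15, 18}


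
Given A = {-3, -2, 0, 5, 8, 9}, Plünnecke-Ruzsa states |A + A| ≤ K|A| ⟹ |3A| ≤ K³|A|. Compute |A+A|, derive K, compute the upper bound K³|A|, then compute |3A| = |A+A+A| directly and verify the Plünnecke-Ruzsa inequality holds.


|A| = 6.
Step 1: Compute A + A by enumerating all 36 pairs.
A + A = {-6, -5, -4, -3, -2, 0, 2, 3, 5, 6, 7, 8, 9, 10, 13, 14, 16, 17, 18}, so |A + A| = 19.
Step 2: Doubling constant K = |A + A|/|A| = 19/6 = 19/6 ≈ 3.1667.
Step 3: Plünnecke-Ruzsa gives |3A| ≤ K³·|A| = (3.1667)³ · 6 ≈ 190.5278.
Step 4: Compute 3A = A + A + A directly by enumerating all triples (a,b,c) ∈ A³; |3A| = 36.
Step 5: Check 36 ≤ 190.5278? Yes ✓.

K = 19/6, Plünnecke-Ruzsa bound K³|A| ≈ 190.5278, |3A| = 36, inequality holds.


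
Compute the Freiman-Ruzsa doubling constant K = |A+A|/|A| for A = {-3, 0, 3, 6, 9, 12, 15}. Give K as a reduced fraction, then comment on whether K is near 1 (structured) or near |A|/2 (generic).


|A| = 7.
Compute A + A by enumerating all 49 pairs.
A + A = {-6, -3, 0, 3, 6, 9, 12, 15, 18, 21, 24, 27, 30}, so |A + A| = 13.
K = |A + A| / |A| = 13/7 (already in lowest terms) ≈ 1.8571.
Reference: AP of size 7 gives K = 13/7 ≈ 1.8571; a fully generic set of size 7 gives K ≈ 4.0000.

|A| = 7, |A + A| = 13, K = 13/7.


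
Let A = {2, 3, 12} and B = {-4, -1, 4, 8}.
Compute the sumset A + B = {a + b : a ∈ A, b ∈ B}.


A + B = {a + b : a ∈ A, b ∈ B}.
Enumerate all |A|·|B| = 3·4 = 12 pairs (a, b) and collect distinct sums.
a = 2: 2+-4=-2, 2+-1=1, 2+4=6, 2+8=10
a = 3: 3+-4=-1, 3+-1=2, 3+4=7, 3+8=11
a = 12: 12+-4=8, 12+-1=11, 12+4=16, 12+8=20
Collecting distinct sums: A + B = {-2, -1, 1, 2, 6, 7, 8, 10, 11, 16, 20}
|A + B| = 11

A + B = {-2, -1, 1, 2, 6, 7, 8, 10, 11, 16, 20}


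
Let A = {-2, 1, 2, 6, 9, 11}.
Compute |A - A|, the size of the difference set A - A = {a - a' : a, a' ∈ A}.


A - A = {a - a' : a, a' ∈ A}; |A| = 6.
Bounds: 2|A|-1 ≤ |A - A| ≤ |A|² - |A| + 1, i.e. 11 ≤ |A - A| ≤ 31.
Note: 0 ∈ A - A always (from a - a). The set is symmetric: if d ∈ A - A then -d ∈ A - A.
Enumerate nonzero differences d = a - a' with a > a' (then include -d):
Positive differences: {1, 2, 3, 4, 5, 7, 8, 9, 10, 11, 13}
Full difference set: {0} ∪ (positive diffs) ∪ (negative diffs).
|A - A| = 1 + 2·11 = 23 (matches direct enumeration: 23).

|A - A| = 23


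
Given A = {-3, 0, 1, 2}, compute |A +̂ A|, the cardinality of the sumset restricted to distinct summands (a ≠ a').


Restricted sumset: A +̂ A = {a + a' : a ∈ A, a' ∈ A, a ≠ a'}.
Equivalently, take A + A and drop any sum 2a that is achievable ONLY as a + a for a ∈ A (i.e. sums representable only with equal summands).
Enumerate pairs (a, a') with a < a' (symmetric, so each unordered pair gives one sum; this covers all a ≠ a'):
  -3 + 0 = -3
  -3 + 1 = -2
  -3 + 2 = -1
  0 + 1 = 1
  0 + 2 = 2
  1 + 2 = 3
Collected distinct sums: {-3, -2, -1, 1, 2, 3}
|A +̂ A| = 6
(Reference bound: |A +̂ A| ≥ 2|A| - 3 for |A| ≥ 2, with |A| = 4 giving ≥ 5.)

|A +̂ A| = 6


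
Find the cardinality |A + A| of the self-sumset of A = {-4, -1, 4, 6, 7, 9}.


A + A = {a + a' : a, a' ∈ A}; |A| = 6.
General bounds: 2|A| - 1 ≤ |A + A| ≤ |A|(|A|+1)/2, i.e. 11 ≤ |A + A| ≤ 21.
Lower bound 2|A|-1 is attained iff A is an arithmetic progression.
Enumerate sums a + a' for a ≤ a' (symmetric, so this suffices):
a = -4: -4+-4=-8, -4+-1=-5, -4+4=0, -4+6=2, -4+7=3, -4+9=5
a = -1: -1+-1=-2, -1+4=3, -1+6=5, -1+7=6, -1+9=8
a = 4: 4+4=8, 4+6=10, 4+7=11, 4+9=13
a = 6: 6+6=12, 6+7=13, 6+9=15
a = 7: 7+7=14, 7+9=16
a = 9: 9+9=18
Distinct sums: {-8, -5, -2, 0, 2, 3, 5, 6, 8, 10, 11, 12, 13, 14, 15, 16, 18}
|A + A| = 17

|A + A| = 17


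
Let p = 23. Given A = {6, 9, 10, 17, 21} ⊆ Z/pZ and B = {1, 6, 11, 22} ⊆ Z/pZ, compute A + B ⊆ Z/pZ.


Work in Z/23Z: reduce every sum a + b modulo 23.
Enumerate all 20 pairs:
a = 6: 6+1=7, 6+6=12, 6+11=17, 6+22=5
a = 9: 9+1=10, 9+6=15, 9+11=20, 9+22=8
a = 10: 10+1=11, 10+6=16, 10+11=21, 10+22=9
a = 17: 17+1=18, 17+6=0, 17+11=5, 17+22=16
a = 21: 21+1=22, 21+6=4, 21+11=9, 21+22=20
Distinct residues collected: {0, 4, 5, 7, 8, 9, 10, 11, 12, 15, 16, 17, 18, 20, 21, 22}
|A + B| = 16 (out of 23 total residues).

A + B = {0, 4, 5, 7, 8, 9, 10, 11, 12, 15, 16, 17, 18, 20, 21, 22}


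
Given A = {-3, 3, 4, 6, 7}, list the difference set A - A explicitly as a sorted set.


A - A = {a - a' : a, a' ∈ A}.
Compute a - a' for each ordered pair (a, a'):
a = -3: -3--3=0, -3-3=-6, -3-4=-7, -3-6=-9, -3-7=-10
a = 3: 3--3=6, 3-3=0, 3-4=-1, 3-6=-3, 3-7=-4
a = 4: 4--3=7, 4-3=1, 4-4=0, 4-6=-2, 4-7=-3
a = 6: 6--3=9, 6-3=3, 6-4=2, 6-6=0, 6-7=-1
a = 7: 7--3=10, 7-3=4, 7-4=3, 7-6=1, 7-7=0
Collecting distinct values (and noting 0 appears from a-a):
A - A = {-10, -9, -7, -6, -4, -3, -2, -1, 0, 1, 2, 3, 4, 6, 7, 9, 10}
|A - A| = 17

A - A = {-10, -9, -7, -6, -4, -3, -2, -1, 0, 1, 2, 3, 4, 6, 7, 9, 10}


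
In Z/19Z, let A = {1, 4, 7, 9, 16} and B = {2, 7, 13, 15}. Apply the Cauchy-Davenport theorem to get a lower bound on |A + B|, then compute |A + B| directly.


Cauchy-Davenport: |A + B| ≥ min(p, |A| + |B| - 1) for A, B nonempty in Z/pZ.
|A| = 5, |B| = 4, p = 19.
CD lower bound = min(19, 5 + 4 - 1) = min(19, 8) = 8.
Compute A + B mod 19 directly:
a = 1: 1+2=3, 1+7=8, 1+13=14, 1+15=16
a = 4: 4+2=6, 4+7=11, 4+13=17, 4+15=0
a = 7: 7+2=9, 7+7=14, 7+13=1, 7+15=3
a = 9: 9+2=11, 9+7=16, 9+13=3, 9+15=5
a = 16: 16+2=18, 16+7=4, 16+13=10, 16+15=12
A + B = {0, 1, 3, 4, 5, 6, 8, 9, 10, 11, 12, 14, 16, 17, 18}, so |A + B| = 15.
Verify: 15 ≥ 8? Yes ✓.

CD lower bound = 8, actual |A + B| = 15.


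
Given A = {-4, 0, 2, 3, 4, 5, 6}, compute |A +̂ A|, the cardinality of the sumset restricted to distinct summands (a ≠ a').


Restricted sumset: A +̂ A = {a + a' : a ∈ A, a' ∈ A, a ≠ a'}.
Equivalently, take A + A and drop any sum 2a that is achievable ONLY as a + a for a ∈ A (i.e. sums representable only with equal summands).
Enumerate pairs (a, a') with a < a' (symmetric, so each unordered pair gives one sum; this covers all a ≠ a'):
  -4 + 0 = -4
  -4 + 2 = -2
  -4 + 3 = -1
  -4 + 4 = 0
  -4 + 5 = 1
  -4 + 6 = 2
  0 + 2 = 2
  0 + 3 = 3
  0 + 4 = 4
  0 + 5 = 5
  0 + 6 = 6
  2 + 3 = 5
  2 + 4 = 6
  2 + 5 = 7
  2 + 6 = 8
  3 + 4 = 7
  3 + 5 = 8
  3 + 6 = 9
  4 + 5 = 9
  4 + 6 = 10
  5 + 6 = 11
Collected distinct sums: {-4, -2, -1, 0, 1, 2, 3, 4, 5, 6, 7, 8, 9, 10, 11}
|A +̂ A| = 15
(Reference bound: |A +̂ A| ≥ 2|A| - 3 for |A| ≥ 2, with |A| = 7 giving ≥ 11.)

|A +̂ A| = 15


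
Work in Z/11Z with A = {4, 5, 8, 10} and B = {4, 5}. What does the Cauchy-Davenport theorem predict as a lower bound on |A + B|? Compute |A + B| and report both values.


Cauchy-Davenport: |A + B| ≥ min(p, |A| + |B| - 1) for A, B nonempty in Z/pZ.
|A| = 4, |B| = 2, p = 11.
CD lower bound = min(11, 4 + 2 - 1) = min(11, 5) = 5.
Compute A + B mod 11 directly:
a = 4: 4+4=8, 4+5=9
a = 5: 5+4=9, 5+5=10
a = 8: 8+4=1, 8+5=2
a = 10: 10+4=3, 10+5=4
A + B = {1, 2, 3, 4, 8, 9, 10}, so |A + B| = 7.
Verify: 7 ≥ 5? Yes ✓.

CD lower bound = 5, actual |A + B| = 7.
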